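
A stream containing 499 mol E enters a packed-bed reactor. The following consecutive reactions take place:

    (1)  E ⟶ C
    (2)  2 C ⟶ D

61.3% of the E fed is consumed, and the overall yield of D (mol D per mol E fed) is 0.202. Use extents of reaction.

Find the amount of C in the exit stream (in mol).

Conversion of E: E consumed = 1ξ₁ = 0.613 × 499 → ξ₁ = 305.9 mol.
Yield of D: 1ξ₂ / 499 = 0.202 → ξ₂ = 100.8 mol.
Outlet amounts (n = n₀ + Σ ν·ξ):
  E: 499 − 1(305.9) = 193.1
  C: 0 + 1(305.9) − 2(100.8) = 104.3
  D: 0 + 1(100.8) = 100.8

104 mol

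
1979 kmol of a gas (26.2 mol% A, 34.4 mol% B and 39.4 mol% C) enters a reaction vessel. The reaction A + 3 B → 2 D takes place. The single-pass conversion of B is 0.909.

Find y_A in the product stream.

0.199

B reacted = 0.909 × 680.8 = 618.8 kmol; ν_B = −3, so ξ = 618.8/3 = 206.3 kmol.
Outlet amounts (n = n₀ + ν ξ):
  A: 518.5 − 1(206.3) = 312.2
  B: 680.8 − 3(206.3) = 61.95
  D: 0 + 2(206.3) = 412.6
  C: 779.7 (inert)
Total out = 1566 kmol; y_A = 312.2 / 1566 = 0.1993.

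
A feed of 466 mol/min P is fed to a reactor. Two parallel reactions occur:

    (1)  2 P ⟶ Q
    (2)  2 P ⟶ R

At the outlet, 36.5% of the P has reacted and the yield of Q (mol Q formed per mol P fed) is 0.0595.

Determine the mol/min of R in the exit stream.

Yield of Q: 1ξ₁ / 466 = 0.0595 → ξ₁ = 27.73 mol/min.
Conversion of P: 2ξ₁ + 2ξ₂ = 0.365 × 466 = 170.1 → ξ₂ = 57.32 mol/min.
Outlet amounts (n = n₀ + Σ ν·ξ):
  P: 466 − 2(27.73) − 2(57.32) = 295.9
  Q: 0 + 1(27.73) = 27.73
  R: 0 + 1(57.32) = 57.32

57.3 mol/min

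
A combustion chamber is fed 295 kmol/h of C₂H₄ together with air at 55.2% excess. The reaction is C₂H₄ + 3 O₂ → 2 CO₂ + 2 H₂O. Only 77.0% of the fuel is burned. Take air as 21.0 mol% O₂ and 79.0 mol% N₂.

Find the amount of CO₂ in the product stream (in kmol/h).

Stoichiometric O₂ = 3 × 295 = 885 kmol/h; O₂ fed = 885 × 1.552 = 1374 kmol/h.
N₂ fed = 1374 × 79/21 = 5167 kmol/h.
Fuel reacted = 0.77 × 295 → ξ = 227.2 kmol/h.
Outlet (n = n₀ + ν ξ):
  C₂H₄: 295 − 1(227.2) = 67.85
  O₂: 1374 − 3(227.2) = 692.1
  N₂: 5167 (inert)
  CO₂: 0 + 2(227.2) = 454.3
  H₂O: 0 + 2(227.2) = 454.3

454 kmol/h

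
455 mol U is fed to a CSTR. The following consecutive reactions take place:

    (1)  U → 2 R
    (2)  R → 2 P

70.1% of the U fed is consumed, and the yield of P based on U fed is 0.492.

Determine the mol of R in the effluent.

Conversion of U: U consumed = 1ξ₁ = 0.701 × 455 → ξ₁ = 319 mol.
Yield of P: 2ξ₂ / 455 = 0.492 → ξ₂ = 111.9 mol.
Outlet amounts (n = n₀ + Σ ν·ξ):
  U: 455 − 1(319) = 136
  R: 0 + 2(319) − 1(111.9) = 526
  P: 0 + 2(111.9) = 223.9

526 mol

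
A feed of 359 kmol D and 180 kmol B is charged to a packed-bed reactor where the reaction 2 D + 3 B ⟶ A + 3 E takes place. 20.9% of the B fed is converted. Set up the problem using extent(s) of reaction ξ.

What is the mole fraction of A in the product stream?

B reacted = 0.209 × 180 = 37.62 kmol; ν_B = −3, so ξ = 37.62/3 = 12.54 kmol.
Outlet amounts (n = n₀ + ν ξ):
  D: 359 − 2(12.54) = 333.9
  B: 180 − 3(12.54) = 142.4
  A: 0 + 1(12.54) = 12.54
  E: 0 + 3(12.54) = 37.62
Total out = 526.5 kmol; y_A = 12.54 / 526.5 = 0.02382.

0.0238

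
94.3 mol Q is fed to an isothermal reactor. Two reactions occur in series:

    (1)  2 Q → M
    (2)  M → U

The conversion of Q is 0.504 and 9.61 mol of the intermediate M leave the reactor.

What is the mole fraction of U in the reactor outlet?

Conversion of Q: Q consumed = 2ξ₁ = 0.504 × 94.3 → ξ₁ = 23.76 mol.
M balance: n_M = 0 + 1ξ₁ − 1ξ₂ = 9.61 → ξ₂ = (1·23.76 − 9.61)/1 = 14.15 mol.
Outlet amounts (n = n₀ + Σ ν·ξ):
  Q: 94.3 − 2(23.76) = 46.77
  M: 0 + 1(23.76) − 1(14.15) = 9.61
  U: 0 + 1(14.15) = 14.15
Total out = 70.54 mol; y_U = 14.15 / 70.54 = 0.2007.

0.201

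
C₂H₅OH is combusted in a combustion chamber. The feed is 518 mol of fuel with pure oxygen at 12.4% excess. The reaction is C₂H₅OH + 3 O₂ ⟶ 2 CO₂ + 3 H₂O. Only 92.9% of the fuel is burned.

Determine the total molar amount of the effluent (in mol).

2750 mol

Stoichiometric O₂ = 3 × 518 = 1554 mol; O₂ fed = 1554 × 1.124 = 1747 mol.
Fuel reacted = 0.929 × 518 → ξ = 481.2 mol.
Outlet (n = n₀ + ν ξ):
  C₂H₅OH: 518 − 1(481.2) = 36.78
  O₂: 1747 − 3(481.2) = 303
  CO₂: 0 + 2(481.2) = 962.4
  H₂O: 0 + 3(481.2) = 1444
Total out = 36.78 + 303 + 962.4 + 1444 = 2746 mol.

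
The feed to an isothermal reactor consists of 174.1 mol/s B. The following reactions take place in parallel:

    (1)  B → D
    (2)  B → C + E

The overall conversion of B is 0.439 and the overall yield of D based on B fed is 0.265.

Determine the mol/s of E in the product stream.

Yield of D: 1ξ₁ / 174.1 = 0.265 → ξ₁ = 46.14 mol/s.
Conversion of B: 1ξ₁ + 1ξ₂ = 0.439 × 174.1 = 76.43 → ξ₂ = 30.29 mol/s.
Outlet amounts (n = n₀ + Σ ν·ξ):
  B: 174.1 − 1(46.14) − 1(30.29) = 97.67
  D: 0 + 1(46.14) = 46.14
  C: 0 + 1(30.29) = 30.29
  E: 0 + 1(30.29) = 30.29

30.3 mol/s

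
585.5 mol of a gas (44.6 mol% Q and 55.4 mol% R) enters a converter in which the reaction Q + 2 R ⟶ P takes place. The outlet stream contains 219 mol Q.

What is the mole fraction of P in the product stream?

For Q: n = n₀ − 1ξ → 219 = 261.1 − 1ξ, giving ξ = 42.13 mol.
Outlet amounts (n = n₀ + ν ξ):
  Q: 261.1 − 1(42.13) = 219
  R: 324.4 − 2(42.13) = 240.1
  P: 0 + 1(42.13) = 42.13
Total out = 501.2 mol; y_P = 42.13 / 501.2 = 0.08406.

0.0841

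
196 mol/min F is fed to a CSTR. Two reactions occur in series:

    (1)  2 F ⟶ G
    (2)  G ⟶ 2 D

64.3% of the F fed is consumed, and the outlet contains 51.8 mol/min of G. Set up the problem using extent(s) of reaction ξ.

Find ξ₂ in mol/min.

ξ₂ = 11.2 mol/min

Conversion of F: F consumed = 2ξ₁ = 0.643 × 196 → ξ₁ = 63.01 mol/min.
G balance: n_G = 0 + 1ξ₁ − 1ξ₂ = 51.8 → ξ₂ = (1·63.01 − 51.8)/1 = 11.21 mol/min.
Outlet amounts (n = n₀ + Σ ν·ξ):
  F: 196 − 2(63.01) = 69.97
  G: 0 + 1(63.01) − 1(11.21) = 51.8
  D: 0 + 2(11.21) = 22.43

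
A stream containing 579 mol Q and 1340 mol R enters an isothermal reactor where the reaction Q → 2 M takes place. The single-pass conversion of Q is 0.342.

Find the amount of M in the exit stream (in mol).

Q reacted = 0.342 × 579 = 198 mol; ν_Q = −1, so ξ = 198/1 = 198 mol.
Outlet amounts (n = n₀ + ν ξ):
  Q: 579 − 1(198) = 381
  M: 0 + 2(198) = 396
  R: 1340 (inert)

396 mol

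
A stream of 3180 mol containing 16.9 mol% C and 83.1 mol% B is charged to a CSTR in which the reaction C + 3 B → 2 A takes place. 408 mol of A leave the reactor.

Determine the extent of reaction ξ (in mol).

ξ = 204 mol

For A: n = n₀ + 2ξ → 408 = 0 + 2ξ, giving ξ = 204 mol.
Outlet amounts (n = n₀ + ν ξ):
  C: 537.4 − 1(204) = 333.4
  B: 2643 − 3(204) = 2031
  A: 0 + 2(204) = 408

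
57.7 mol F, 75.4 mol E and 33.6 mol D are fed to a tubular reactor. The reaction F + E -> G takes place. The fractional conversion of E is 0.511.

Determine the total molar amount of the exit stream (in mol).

128 mol

E reacted = 0.511 × 75.4 = 38.53 mol; ν_E = −1, so ξ = 38.53/1 = 38.53 mol.
Outlet amounts (n = n₀ + ν ξ):
  F: 57.7 − 1(38.53) = 19.17
  E: 75.4 − 1(38.53) = 36.87
  G: 0 + 1(38.53) = 38.53
  D: 33.6 (inert)
Total out = 19.17 + 36.87 + 38.53 + 33.6 = 128.2 mol.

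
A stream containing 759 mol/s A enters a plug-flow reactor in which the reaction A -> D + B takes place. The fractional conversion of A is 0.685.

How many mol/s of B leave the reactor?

A reacted = 0.685 × 759 = 519.9 mol/s; ν_A = −1, so ξ = 519.9/1 = 519.9 mol/s.
Outlet amounts (n = n₀ + ν ξ):
  A: 759 − 1(519.9) = 239.1
  D: 0 + 1(519.9) = 519.9
  B: 0 + 1(519.9) = 519.9

520 mol/s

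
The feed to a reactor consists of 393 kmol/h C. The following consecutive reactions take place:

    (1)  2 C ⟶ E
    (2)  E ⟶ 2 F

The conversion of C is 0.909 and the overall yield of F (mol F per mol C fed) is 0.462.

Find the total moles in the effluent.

305 kmol/h

Conversion of C: C consumed = 2ξ₁ = 0.909 × 393 → ξ₁ = 178.6 kmol/h.
Yield of F: 2ξ₂ / 393 = 0.462 → ξ₂ = 90.78 kmol/h.
Outlet amounts (n = n₀ + Σ ν·ξ):
  C: 393 − 2(178.6) = 35.76
  E: 0 + 1(178.6) − 1(90.78) = 87.84
  F: 0 + 2(90.78) = 181.6
Total out = 35.76 + 87.84 + 181.6 = 305.2 kmol/h.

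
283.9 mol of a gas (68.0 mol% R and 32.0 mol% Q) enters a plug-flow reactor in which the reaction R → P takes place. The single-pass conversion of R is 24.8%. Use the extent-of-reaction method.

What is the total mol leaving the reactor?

R reacted = 0.248 × 193.1 = 47.88 mol; ν_R = −1, so ξ = 47.88/1 = 47.88 mol.
Outlet amounts (n = n₀ + ν ξ):
  R: 193.1 − 1(47.88) = 145.2
  P: 0 + 1(47.88) = 47.88
  Q: 90.85 (inert)
Total out = 145.2 + 47.88 + 90.85 = 283.9 mol.

284 mol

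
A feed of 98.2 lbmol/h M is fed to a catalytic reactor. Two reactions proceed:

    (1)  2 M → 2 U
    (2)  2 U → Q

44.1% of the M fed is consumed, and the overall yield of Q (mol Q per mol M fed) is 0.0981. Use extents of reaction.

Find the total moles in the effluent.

Conversion of M: M consumed = 2ξ₁ = 0.441 × 98.2 → ξ₁ = 21.65 lbmol/h.
Yield of Q: 1ξ₂ / 98.2 = 0.0981 → ξ₂ = 9.633 lbmol/h.
Outlet amounts (n = n₀ + Σ ν·ξ):
  M: 98.2 − 2(21.65) = 54.89
  U: 0 + 2(21.65) − 2(9.633) = 24.04
  Q: 0 + 1(9.633) = 9.633
Total out = 54.89 + 24.04 + 9.633 = 88.57 lbmol/h.

88.6 lbmol/h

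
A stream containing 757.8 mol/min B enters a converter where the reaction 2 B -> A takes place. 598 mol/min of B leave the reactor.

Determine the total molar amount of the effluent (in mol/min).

For B: n = n₀ − 2ξ → 598 = 757.8 − 2ξ, giving ξ = 79.9 mol/min.
Outlet amounts (n = n₀ + ν ξ):
  B: 757.8 − 2(79.9) = 598
  A: 0 + 1(79.9) = 79.9
Total out = 598 + 79.9 = 677.9 mol/min.

678 mol/min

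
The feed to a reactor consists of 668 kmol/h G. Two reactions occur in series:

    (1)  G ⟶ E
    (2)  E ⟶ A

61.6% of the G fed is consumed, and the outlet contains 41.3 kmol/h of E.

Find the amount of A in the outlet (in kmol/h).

370 kmol/h

Conversion of G: G consumed = 1ξ₁ = 0.616 × 668 → ξ₁ = 411.5 kmol/h.
E balance: n_E = 0 + 1ξ₁ − 1ξ₂ = 41.3 → ξ₂ = (1·411.5 − 41.3)/1 = 370.2 kmol/h.
Outlet amounts (n = n₀ + Σ ν·ξ):
  G: 668 − 1(411.5) = 256.5
  E: 0 + 1(411.5) − 1(370.2) = 41.3
  A: 0 + 1(370.2) = 370.2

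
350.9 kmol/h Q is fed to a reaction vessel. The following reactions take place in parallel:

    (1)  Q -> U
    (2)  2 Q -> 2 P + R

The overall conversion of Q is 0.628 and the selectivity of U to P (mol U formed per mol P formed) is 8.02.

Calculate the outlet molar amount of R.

Conversion of Q: Q consumed = 0.628 × 350.9 = 220.4 kmol/h = 1ξ₁ + 2ξ₂.
Selectivity: 1ξ₁ / (2ξ₂) = 8.02 → ξ₁ = 16.04 ξ₂.
Substitute: (1·16.04 + 2) ξ₂ = 220.4 → ξ₂ = 12.22 kmol/h, ξ₁ = 195.9 kmol/h.
Outlet amounts (n = n₀ + Σ ν·ξ):
  Q: 350.9 − 1(195.9) − 2(12.22) = 130.5
  U: 0 + 1(195.9) = 195.9
  P: 0 + 2(12.22) = 24.43
  R: 0 + 1(12.22) = 12.22

12.2 kmol/h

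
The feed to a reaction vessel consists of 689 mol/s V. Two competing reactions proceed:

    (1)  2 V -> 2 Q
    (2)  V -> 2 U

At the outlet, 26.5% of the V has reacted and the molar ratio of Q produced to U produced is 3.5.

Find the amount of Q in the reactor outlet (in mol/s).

Conversion of V: V consumed = 0.265 × 689 = 182.6 mol/s = 2ξ₁ + 1ξ₂.
Selectivity: 2ξ₁ / (2ξ₂) = 3.5 → ξ₁ = 3.5 ξ₂.
Substitute: (2·3.5 + 1) ξ₂ = 182.6 → ξ₂ = 22.82 mol/s, ξ₁ = 79.88 mol/s.
Outlet amounts (n = n₀ + Σ ν·ξ):
  V: 689 − 2(79.88) − 1(22.82) = 506.4
  Q: 0 + 2(79.88) = 159.8
  U: 0 + 2(22.82) = 45.65

160 mol/s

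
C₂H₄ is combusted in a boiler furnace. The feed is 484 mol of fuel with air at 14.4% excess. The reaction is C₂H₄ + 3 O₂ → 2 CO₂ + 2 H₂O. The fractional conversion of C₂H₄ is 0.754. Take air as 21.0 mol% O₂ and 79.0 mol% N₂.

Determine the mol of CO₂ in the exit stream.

730 mol

Stoichiometric O₂ = 3 × 484 = 1452 mol; O₂ fed = 1452 × 1.144 = 1661 mol.
N₂ fed = 1661 × 79/21 = 6249 mol.
Fuel reacted = 0.754 × 484 → ξ = 364.9 mol.
Outlet (n = n₀ + ν ξ):
  C₂H₄: 484 − 1(364.9) = 119.1
  O₂: 1661 − 3(364.9) = 566.3
  N₂: 6249 (inert)
  CO₂: 0 + 2(364.9) = 729.9
  H₂O: 0 + 2(364.9) = 729.9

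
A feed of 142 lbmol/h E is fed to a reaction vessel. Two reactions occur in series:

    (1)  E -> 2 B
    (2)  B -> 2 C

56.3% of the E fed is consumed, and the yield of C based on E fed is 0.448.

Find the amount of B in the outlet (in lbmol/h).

128 lbmol/h

Conversion of E: E consumed = 1ξ₁ = 0.563 × 142 → ξ₁ = 79.95 lbmol/h.
Yield of C: 2ξ₂ / 142 = 0.448 → ξ₂ = 31.81 lbmol/h.
Outlet amounts (n = n₀ + Σ ν·ξ):
  E: 142 − 1(79.95) = 62.05
  B: 0 + 2(79.95) − 1(31.81) = 128.1
  C: 0 + 2(31.81) = 63.62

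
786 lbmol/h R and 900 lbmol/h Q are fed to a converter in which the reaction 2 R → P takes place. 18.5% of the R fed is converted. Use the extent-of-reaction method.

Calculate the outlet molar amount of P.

R reacted = 0.185 × 786 = 145.4 lbmol/h; ν_R = −2, so ξ = 145.4/2 = 72.7 lbmol/h.
Outlet amounts (n = n₀ + ν ξ):
  R: 786 − 2(72.7) = 640.6
  P: 0 + 1(72.7) = 72.7
  Q: 900 (inert)

72.7 lbmol/h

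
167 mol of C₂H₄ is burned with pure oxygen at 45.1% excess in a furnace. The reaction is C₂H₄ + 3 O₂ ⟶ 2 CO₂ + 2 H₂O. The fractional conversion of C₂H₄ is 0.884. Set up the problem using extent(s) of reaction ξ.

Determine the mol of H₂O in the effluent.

Stoichiometric O₂ = 3 × 167 = 501 mol; O₂ fed = 501 × 1.451 = 727 mol.
Fuel reacted = 0.884 × 167 → ξ = 147.6 mol.
Outlet (n = n₀ + ν ξ):
  C₂H₄: 167 − 1(147.6) = 19.37
  O₂: 727 − 3(147.6) = 284.1
  CO₂: 0 + 2(147.6) = 295.3
  H₂O: 0 + 2(147.6) = 295.3

295 mol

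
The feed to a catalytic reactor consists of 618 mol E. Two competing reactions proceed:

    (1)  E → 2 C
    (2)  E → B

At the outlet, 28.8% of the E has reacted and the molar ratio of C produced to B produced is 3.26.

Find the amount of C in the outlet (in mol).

Conversion of E: E consumed = 0.288 × 618 = 178 mol = 1ξ₁ + 1ξ₂.
Selectivity: 2ξ₁ / (1ξ₂) = 3.26 → ξ₁ = 1.63 ξ₂.
Substitute: (1·1.63 + 1) ξ₂ = 178 → ξ₂ = 67.67 mol, ξ₁ = 110.3 mol.
Outlet amounts (n = n₀ + Σ ν·ξ):
  E: 618 − 1(110.3) − 1(67.67) = 440
  C: 0 + 2(110.3) = 220.6
  B: 0 + 1(67.67) = 67.67

221 mol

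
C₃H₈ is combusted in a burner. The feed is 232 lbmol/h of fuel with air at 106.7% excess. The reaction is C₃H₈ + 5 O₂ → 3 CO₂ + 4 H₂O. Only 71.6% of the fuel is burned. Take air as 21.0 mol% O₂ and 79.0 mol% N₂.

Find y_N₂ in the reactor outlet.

0.763

Stoichiometric O₂ = 5 × 232 = 1160 lbmol/h; O₂ fed = 1160 × 2.067 = 2398 lbmol/h.
N₂ fed = 2398 × 79/21 = 9020 lbmol/h.
Fuel reacted = 0.716 × 232 → ξ = 166.1 lbmol/h.
Outlet (n = n₀ + ν ξ):
  C₃H₈: 232 − 1(166.1) = 65.89
  O₂: 2398 − 5(166.1) = 1567
  N₂: 9020 (inert)
  CO₂: 0 + 3(166.1) = 498.3
  H₂O: 0 + 4(166.1) = 664.4
Total out = 11820 lbmol/h; y_N₂ = 9020 / 11820 = 0.7634.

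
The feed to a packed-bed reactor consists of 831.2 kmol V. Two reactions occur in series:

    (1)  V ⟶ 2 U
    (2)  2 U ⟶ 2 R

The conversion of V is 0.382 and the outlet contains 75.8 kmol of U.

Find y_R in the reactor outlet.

0.487

Conversion of V: V consumed = 1ξ₁ = 0.382 × 831.2 → ξ₁ = 317.5 kmol.
U balance: n_U = 0 + 2ξ₁ − 2ξ₂ = 75.8 → ξ₂ = (2·317.5 − 75.8)/2 = 279.6 kmol.
Outlet amounts (n = n₀ + Σ ν·ξ):
  V: 831.2 − 1(317.5) = 513.7
  U: 0 + 2(317.5) − 2(279.6) = 75.8
  R: 0 + 2(279.6) = 559.2
Total out = 1149 kmol; y_R = 559.2 / 1149 = 0.4868.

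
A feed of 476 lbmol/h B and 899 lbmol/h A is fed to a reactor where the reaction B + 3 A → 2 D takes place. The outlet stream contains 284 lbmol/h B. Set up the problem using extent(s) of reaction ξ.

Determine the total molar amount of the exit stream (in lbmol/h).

991 lbmol/h

For B: n = n₀ − 1ξ → 284 = 476 − 1ξ, giving ξ = 192 lbmol/h.
Outlet amounts (n = n₀ + ν ξ):
  B: 476 − 1(192) = 284
  A: 899 − 3(192) = 323
  D: 0 + 2(192) = 384
Total out = 284 + 323 + 384 = 991 lbmol/h.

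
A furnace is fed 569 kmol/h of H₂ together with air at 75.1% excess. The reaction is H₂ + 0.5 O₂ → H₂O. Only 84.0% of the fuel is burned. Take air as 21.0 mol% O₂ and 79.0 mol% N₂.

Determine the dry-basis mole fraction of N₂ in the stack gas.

Stoichiometric O₂ = 0.5 × 569 = 284.5 kmol/h; O₂ fed = 284.5 × 1.751 = 498.2 kmol/h.
N₂ fed = 498.2 × 79/21 = 1874 kmol/h.
Fuel reacted = 0.84 × 569 → ξ = 478 kmol/h.
Outlet (n = n₀ + ν ξ):
  H₂: 569 − 1(478) = 91.04
  O₂: 498.2 − 0.5(478) = 259.2
  N₂: 1874 (inert)
  H₂O: 0 + 1(478) = 478
Dry total = 2224 kmol/h; y_N₂ (dry) = 1874 / 2224 = 0.8425.

0.843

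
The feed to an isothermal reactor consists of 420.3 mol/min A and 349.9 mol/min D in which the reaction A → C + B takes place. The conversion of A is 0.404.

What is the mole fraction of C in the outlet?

0.181

A reacted = 0.404 × 420.3 = 169.8 mol/min; ν_A = −1, so ξ = 169.8/1 = 169.8 mol/min.
Outlet amounts (n = n₀ + ν ξ):
  A: 420.3 − 1(169.8) = 250.5
  C: 0 + 1(169.8) = 169.8
  B: 0 + 1(169.8) = 169.8
  D: 349.9 (inert)
Total out = 940 mol/min; y_C = 169.8 / 940 = 0.1806.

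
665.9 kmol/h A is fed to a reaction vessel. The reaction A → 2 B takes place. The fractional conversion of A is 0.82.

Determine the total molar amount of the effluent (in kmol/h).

1210 kmol/h

A reacted = 0.82 × 665.9 = 546 kmol/h; ν_A = −1, so ξ = 546/1 = 546 kmol/h.
Outlet amounts (n = n₀ + ν ξ):
  A: 665.9 − 1(546) = 119.9
  B: 0 + 2(546) = 1092
Total out = 119.9 + 1092 = 1212 kmol/h.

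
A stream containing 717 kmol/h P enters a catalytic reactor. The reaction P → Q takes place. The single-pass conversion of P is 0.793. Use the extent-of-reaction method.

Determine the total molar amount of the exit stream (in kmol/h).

717 kmol/h

P reacted = 0.793 × 717 = 568.6 kmol/h; ν_P = −1, so ξ = 568.6/1 = 568.6 kmol/h.
Outlet amounts (n = n₀ + ν ξ):
  P: 717 − 1(568.6) = 148.4
  Q: 0 + 1(568.6) = 568.6
Total out = 148.4 + 568.6 = 717 kmol/h.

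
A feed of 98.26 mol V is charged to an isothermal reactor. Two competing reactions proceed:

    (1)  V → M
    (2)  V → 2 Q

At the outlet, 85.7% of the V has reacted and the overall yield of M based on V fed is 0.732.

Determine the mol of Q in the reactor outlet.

Yield of M: 1ξ₁ / 98.26 = 0.732 → ξ₁ = 71.93 mol.
Conversion of V: 1ξ₁ + 1ξ₂ = 0.857 × 98.26 = 84.21 → ξ₂ = 12.28 mol.
Outlet amounts (n = n₀ + Σ ν·ξ):
  V: 98.26 − 1(71.93) − 1(12.28) = 14.05
  M: 0 + 1(71.93) = 71.93
  Q: 0 + 2(12.28) = 24.56

24.6 mol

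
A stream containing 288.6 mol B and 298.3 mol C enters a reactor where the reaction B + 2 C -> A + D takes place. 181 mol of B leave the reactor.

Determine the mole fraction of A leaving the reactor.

For B: n = n₀ − 1ξ → 181 = 288.6 − 1ξ, giving ξ = 107.6 mol.
Outlet amounts (n = n₀ + ν ξ):
  B: 288.6 − 1(107.6) = 181
  C: 298.3 − 2(107.6) = 83.1
  A: 0 + 1(107.6) = 107.6
  D: 0 + 1(107.6) = 107.6
Total out = 479.3 mol; y_A = 107.6 / 479.3 = 0.2245.

0.224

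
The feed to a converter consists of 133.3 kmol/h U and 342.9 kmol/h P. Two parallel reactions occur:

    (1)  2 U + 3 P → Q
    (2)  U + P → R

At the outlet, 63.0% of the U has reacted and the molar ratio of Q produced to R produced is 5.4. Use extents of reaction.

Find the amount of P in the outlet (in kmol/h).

220 kmol/h

Conversion of U: U consumed = 0.63 × 133.3 = 83.98 kmol/h = 2ξ₁ + 1ξ₂.
Selectivity: 1ξ₁ / (1ξ₂) = 5.4 → ξ₁ = 5.4 ξ₂.
Substitute: (2·5.4 + 1) ξ₂ = 83.98 → ξ₂ = 7.117 kmol/h, ξ₁ = 38.43 kmol/h.
Outlet amounts (n = n₀ + Σ ν·ξ):
  U: 133.3 − 2(38.43) − 1(7.117) = 49.32
  P: 342.9 − 3(38.43) − 1(7.117) = 220.5
  Q: 0 + 1(38.43) = 38.43
  R: 0 + 1(7.117) = 7.117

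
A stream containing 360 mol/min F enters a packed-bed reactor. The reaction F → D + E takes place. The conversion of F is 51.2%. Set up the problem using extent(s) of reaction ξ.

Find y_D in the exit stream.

0.339

F reacted = 0.512 × 360 = 184.3 mol/min; ν_F = −1, so ξ = 184.3/1 = 184.3 mol/min.
Outlet amounts (n = n₀ + ν ξ):
  F: 360 − 1(184.3) = 175.7
  D: 0 + 1(184.3) = 184.3
  E: 0 + 1(184.3) = 184.3
Total out = 544.3 mol/min; y_D = 184.3 / 544.3 = 0.3386.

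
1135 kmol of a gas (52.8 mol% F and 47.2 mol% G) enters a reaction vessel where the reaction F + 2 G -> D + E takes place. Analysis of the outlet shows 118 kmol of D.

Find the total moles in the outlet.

1020 kmol

For D: n = n₀ + 1ξ → 118 = 0 + 1ξ, giving ξ = 118 kmol.
Outlet amounts (n = n₀ + ν ξ):
  F: 599.3 − 1(118) = 481.3
  G: 535.7 − 2(118) = 299.7
  D: 0 + 1(118) = 118
  E: 0 + 1(118) = 118
Total out = 481.3 + 299.7 + 118 + 118 = 1017 kmol.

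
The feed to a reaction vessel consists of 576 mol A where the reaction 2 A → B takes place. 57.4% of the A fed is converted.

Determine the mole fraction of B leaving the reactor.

0.403

A reacted = 0.574 × 576 = 330.6 mol; ν_A = −2, so ξ = 330.6/2 = 165.3 mol.
Outlet amounts (n = n₀ + ν ξ):
  A: 576 − 2(165.3) = 245.4
  B: 0 + 1(165.3) = 165.3
Total out = 410.7 mol; y_B = 165.3 / 410.7 = 0.4025.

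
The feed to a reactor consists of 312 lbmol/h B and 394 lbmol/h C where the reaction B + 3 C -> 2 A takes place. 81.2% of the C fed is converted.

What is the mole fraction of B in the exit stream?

0.417

C reacted = 0.812 × 394 = 319.9 lbmol/h; ν_C = −3, so ξ = 319.9/3 = 106.6 lbmol/h.
Outlet amounts (n = n₀ + ν ξ):
  B: 312 − 1(106.6) = 205.4
  C: 394 − 3(106.6) = 74.07
  A: 0 + 2(106.6) = 213.3
Total out = 492.7 lbmol/h; y_B = 205.4 / 492.7 = 0.4168.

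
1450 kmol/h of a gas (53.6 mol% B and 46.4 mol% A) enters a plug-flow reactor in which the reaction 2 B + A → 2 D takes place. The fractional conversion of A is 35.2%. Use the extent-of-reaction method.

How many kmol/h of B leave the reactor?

304 kmol/h

A reacted = 0.352 × 672.8 = 236.8 kmol/h; ν_A = −1, so ξ = 236.8/1 = 236.8 kmol/h.
Outlet amounts (n = n₀ + ν ξ):
  B: 777.2 − 2(236.8) = 303.5
  A: 672.8 − 1(236.8) = 436
  D: 0 + 2(236.8) = 473.7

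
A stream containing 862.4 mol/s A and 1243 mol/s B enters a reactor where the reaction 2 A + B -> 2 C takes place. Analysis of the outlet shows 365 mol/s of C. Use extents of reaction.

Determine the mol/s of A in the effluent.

For C: n = n₀ + 2ξ → 365 = 0 + 2ξ, giving ξ = 182.5 mol/s.
Outlet amounts (n = n₀ + ν ξ):
  A: 862.4 − 2(182.5) = 497.4
  B: 1243 − 1(182.5) = 1060
  C: 0 + 2(182.5) = 365

497 mol/s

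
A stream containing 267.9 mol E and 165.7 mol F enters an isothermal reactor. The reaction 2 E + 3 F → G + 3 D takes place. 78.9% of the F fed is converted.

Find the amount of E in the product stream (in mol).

181 mol

F reacted = 0.789 × 165.7 = 130.7 mol; ν_F = −3, so ξ = 130.7/3 = 43.58 mol.
Outlet amounts (n = n₀ + ν ξ):
  E: 267.9 − 2(43.58) = 180.7
  F: 165.7 − 3(43.58) = 34.96
  G: 0 + 1(43.58) = 43.58
  D: 0 + 3(43.58) = 130.7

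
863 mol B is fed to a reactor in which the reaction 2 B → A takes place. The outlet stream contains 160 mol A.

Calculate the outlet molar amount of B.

543 mol

For A: n = n₀ + 1ξ → 160 = 0 + 1ξ, giving ξ = 160 mol.
Outlet amounts (n = n₀ + ν ξ):
  B: 863 − 2(160) = 543
  A: 0 + 1(160) = 160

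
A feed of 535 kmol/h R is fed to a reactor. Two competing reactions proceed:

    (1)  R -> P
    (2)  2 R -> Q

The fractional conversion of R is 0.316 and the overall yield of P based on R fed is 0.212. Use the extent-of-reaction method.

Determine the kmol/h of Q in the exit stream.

27.8 kmol/h

Yield of P: 1ξ₁ / 535 = 0.212 → ξ₁ = 113.4 kmol/h.
Conversion of R: 1ξ₁ + 2ξ₂ = 0.316 × 535 = 169.1 → ξ₂ = 27.82 kmol/h.
Outlet amounts (n = n₀ + Σ ν·ξ):
  R: 535 − 1(113.4) − 2(27.82) = 365.9
  P: 0 + 1(113.4) = 113.4
  Q: 0 + 1(27.82) = 27.82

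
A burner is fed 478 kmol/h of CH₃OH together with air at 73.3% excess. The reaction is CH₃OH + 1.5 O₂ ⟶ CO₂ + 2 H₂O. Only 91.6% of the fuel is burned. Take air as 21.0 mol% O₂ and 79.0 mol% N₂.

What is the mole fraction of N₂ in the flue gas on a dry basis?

0.815

Stoichiometric O₂ = 1.5 × 478 = 717 kmol/h; O₂ fed = 717 × 1.733 = 1243 kmol/h.
N₂ fed = 1243 × 79/21 = 4674 kmol/h.
Fuel reacted = 0.916 × 478 → ξ = 437.8 kmol/h.
Outlet (n = n₀ + ν ξ):
  CH₃OH: 478 − 1(437.8) = 40.15
  O₂: 1243 − 1.5(437.8) = 585.8
  N₂: 4674 (inert)
  CO₂: 0 + 1(437.8) = 437.8
  H₂O: 0 + 2(437.8) = 875.7
Dry total = 5738 kmol/h; y_N₂ (dry) = 4674 / 5738 = 0.8146.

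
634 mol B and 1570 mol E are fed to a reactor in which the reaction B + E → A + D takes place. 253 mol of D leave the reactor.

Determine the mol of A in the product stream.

253 mol

For D: n = n₀ + 1ξ → 253 = 0 + 1ξ, giving ξ = 253 mol.
Outlet amounts (n = n₀ + ν ξ):
  B: 634 − 1(253) = 381
  E: 1570 − 1(253) = 1317
  A: 0 + 1(253) = 253
  D: 0 + 1(253) = 253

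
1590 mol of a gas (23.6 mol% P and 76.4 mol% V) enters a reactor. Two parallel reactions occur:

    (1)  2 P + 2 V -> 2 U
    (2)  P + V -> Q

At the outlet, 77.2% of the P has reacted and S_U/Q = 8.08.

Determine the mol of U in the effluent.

258 mol

Conversion of P: P consumed = 0.772 × 375.2 = 289.7 mol = 2ξ₁ + 1ξ₂.
Selectivity: 2ξ₁ / (1ξ₂) = 8.08 → ξ₁ = 4.04 ξ₂.
Substitute: (2·4.04 + 1) ξ₂ = 289.7 → ξ₂ = 31.9 mol, ξ₁ = 128.9 mol.
Outlet amounts (n = n₀ + Σ ν·ξ):
  P: 375.2 − 2(128.9) − 1(31.9) = 85.55
  V: 1215 − 2(128.9) − 1(31.9) = 925.1
  U: 0 + 2(128.9) = 257.8
  Q: 0 + 1(31.9) = 31.9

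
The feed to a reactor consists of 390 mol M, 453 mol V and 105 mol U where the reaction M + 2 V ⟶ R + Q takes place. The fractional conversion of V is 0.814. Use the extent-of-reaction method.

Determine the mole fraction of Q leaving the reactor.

V reacted = 0.814 × 453 = 368.7 mol; ν_V = −2, so ξ = 368.7/2 = 184.4 mol.
Outlet amounts (n = n₀ + ν ξ):
  M: 390 − 1(184.4) = 205.6
  V: 453 − 2(184.4) = 84.26
  R: 0 + 1(184.4) = 184.4
  Q: 0 + 1(184.4) = 184.4
  U: 105 (inert)
Total out = 763.6 mol; y_Q = 184.4 / 763.6 = 0.2414.

0.241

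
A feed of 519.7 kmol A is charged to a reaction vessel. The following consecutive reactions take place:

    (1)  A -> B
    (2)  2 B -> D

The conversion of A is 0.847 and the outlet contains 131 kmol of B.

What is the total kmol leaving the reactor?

Conversion of A: A consumed = 1ξ₁ = 0.847 × 519.7 → ξ₁ = 440.2 kmol.
B balance: n_B = 0 + 1ξ₁ − 2ξ₂ = 131 → ξ₂ = (1·440.2 − 131)/2 = 154.6 kmol.
Outlet amounts (n = n₀ + Σ ν·ξ):
  A: 519.7 − 1(440.2) = 79.51
  B: 0 + 1(440.2) − 2(154.6) = 131
  D: 0 + 1(154.6) = 154.6
Total out = 79.51 + 131 + 154.6 = 365.1 kmol.

365 kmol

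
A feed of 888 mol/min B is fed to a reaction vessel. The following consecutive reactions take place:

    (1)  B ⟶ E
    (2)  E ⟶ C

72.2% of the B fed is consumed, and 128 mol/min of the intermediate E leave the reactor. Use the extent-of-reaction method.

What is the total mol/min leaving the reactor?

888 mol/min

Conversion of B: B consumed = 1ξ₁ = 0.722 × 888 → ξ₁ = 641.1 mol/min.
E balance: n_E = 0 + 1ξ₁ − 1ξ₂ = 128 → ξ₂ = (1·641.1 − 128)/1 = 513.1 mol/min.
Outlet amounts (n = n₀ + Σ ν·ξ):
  B: 888 − 1(641.1) = 246.9
  E: 0 + 1(641.1) − 1(513.1) = 128
  C: 0 + 1(513.1) = 513.1
Total out = 246.9 + 128 + 513.1 = 888 mol/min.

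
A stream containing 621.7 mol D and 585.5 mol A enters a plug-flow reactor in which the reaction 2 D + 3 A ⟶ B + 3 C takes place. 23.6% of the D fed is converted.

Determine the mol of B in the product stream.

D reacted = 0.236 × 621.7 = 146.7 mol; ν_D = −2, so ξ = 146.7/2 = 73.36 mol.
Outlet amounts (n = n₀ + ν ξ):
  D: 621.7 − 2(73.36) = 475
  A: 585.5 − 3(73.36) = 365.4
  B: 0 + 1(73.36) = 73.36
  C: 0 + 3(73.36) = 220.1

73.4 mol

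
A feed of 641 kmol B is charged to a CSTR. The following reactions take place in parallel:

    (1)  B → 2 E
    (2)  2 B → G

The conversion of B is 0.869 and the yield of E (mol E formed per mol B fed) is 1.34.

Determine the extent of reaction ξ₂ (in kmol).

ξ₂ = 63.8 kmol

Yield of E: 2ξ₁ / 641 = 1.34 → ξ₁ = 429.5 kmol.
Conversion of B: 1ξ₁ + 2ξ₂ = 0.869 × 641 = 557 → ξ₂ = 63.78 kmol.
Outlet amounts (n = n₀ + Σ ν·ξ):
  B: 641 − 1(429.5) − 2(63.78) = 83.97
  E: 0 + 2(429.5) = 858.9
  G: 0 + 1(63.78) = 63.78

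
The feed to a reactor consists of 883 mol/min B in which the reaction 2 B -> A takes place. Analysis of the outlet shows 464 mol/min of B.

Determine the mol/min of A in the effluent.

For B: n = n₀ − 2ξ → 464 = 883 − 2ξ, giving ξ = 209.5 mol/min.
Outlet amounts (n = n₀ + ν ξ):
  B: 883 − 2(209.5) = 464
  A: 0 + 1(209.5) = 209.5

210 mol/min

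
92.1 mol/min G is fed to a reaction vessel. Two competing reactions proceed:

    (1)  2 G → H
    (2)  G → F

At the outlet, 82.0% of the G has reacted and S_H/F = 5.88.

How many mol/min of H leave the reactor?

Conversion of G: G consumed = 0.82 × 92.1 = 75.52 mol/min = 2ξ₁ + 1ξ₂.
Selectivity: 1ξ₁ / (1ξ₂) = 5.88 → ξ₁ = 5.88 ξ₂.
Substitute: (2·5.88 + 1) ξ₂ = 75.52 → ξ₂ = 5.919 mol/min, ξ₁ = 34.8 mol/min.
Outlet amounts (n = n₀ + Σ ν·ξ):
  G: 92.1 − 2(34.8) − 1(5.919) = 16.58
  H: 0 + 1(34.8) = 34.8
  F: 0 + 1(5.919) = 5.919

34.8 mol/min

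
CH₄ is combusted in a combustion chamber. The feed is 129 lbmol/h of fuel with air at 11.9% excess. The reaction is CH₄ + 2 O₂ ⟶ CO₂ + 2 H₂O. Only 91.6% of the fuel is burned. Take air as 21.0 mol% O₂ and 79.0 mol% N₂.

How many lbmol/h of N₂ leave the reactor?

Stoichiometric O₂ = 2 × 129 = 258 lbmol/h; O₂ fed = 258 × 1.119 = 288.7 lbmol/h.
N₂ fed = 288.7 × 79/21 = 1086 lbmol/h.
Fuel reacted = 0.916 × 129 → ξ = 118.2 lbmol/h.
Outlet (n = n₀ + ν ξ):
  CH₄: 129 − 1(118.2) = 10.84
  O₂: 288.7 − 2(118.2) = 52.37
  N₂: 1086 (inert)
  CO₂: 0 + 1(118.2) = 118.2
  H₂O: 0 + 2(118.2) = 236.3

1090 lbmol/h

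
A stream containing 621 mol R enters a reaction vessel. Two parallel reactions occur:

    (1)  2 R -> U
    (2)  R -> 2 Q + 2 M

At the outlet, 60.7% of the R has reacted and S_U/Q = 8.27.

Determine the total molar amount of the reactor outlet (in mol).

471 mol

Conversion of R: R consumed = 0.607 × 621 = 376.9 mol = 2ξ₁ + 1ξ₂.
Selectivity: 1ξ₁ / (2ξ₂) = 8.27 → ξ₁ = 16.54 ξ₂.
Substitute: (2·16.54 + 1) ξ₂ = 376.9 → ξ₂ = 11.06 mol, ξ₁ = 182.9 mol.
Outlet amounts (n = n₀ + Σ ν·ξ):
  R: 621 − 2(182.9) − 1(11.06) = 244.1
  U: 0 + 1(182.9) = 182.9
  Q: 0 + 2(11.06) = 22.12
  M: 0 + 2(11.06) = 22.12
Total out = 244.1 + 182.9 + 22.12 + 22.12 = 471.2 mol.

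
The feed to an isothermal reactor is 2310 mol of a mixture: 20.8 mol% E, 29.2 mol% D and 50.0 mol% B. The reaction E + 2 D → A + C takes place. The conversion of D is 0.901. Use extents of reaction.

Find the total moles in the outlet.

2010 mol

D reacted = 0.901 × 674.5 = 607.7 mol; ν_D = −2, so ξ = 607.7/2 = 303.9 mol.
Outlet amounts (n = n₀ + ν ξ):
  E: 480.5 − 1(303.9) = 176.6
  D: 674.5 − 2(303.9) = 66.78
  A: 0 + 1(303.9) = 303.9
  C: 0 + 1(303.9) = 303.9
  B: 1155 (inert)
Total out = 176.6 + 66.78 + 303.9 + 303.9 + 1155 = 2006 mol.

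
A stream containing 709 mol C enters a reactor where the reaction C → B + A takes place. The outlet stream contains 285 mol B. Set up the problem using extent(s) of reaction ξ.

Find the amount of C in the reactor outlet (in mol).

424 mol

For B: n = n₀ + 1ξ → 285 = 0 + 1ξ, giving ξ = 285 mol.
Outlet amounts (n = n₀ + ν ξ):
  C: 709 − 1(285) = 424
  B: 0 + 1(285) = 285
  A: 0 + 1(285) = 285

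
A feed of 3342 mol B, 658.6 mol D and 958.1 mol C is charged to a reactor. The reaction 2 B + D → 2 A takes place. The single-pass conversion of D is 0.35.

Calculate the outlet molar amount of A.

D reacted = 0.35 × 658.6 = 230.5 mol; ν_D = −1, so ξ = 230.5/1 = 230.5 mol.
Outlet amounts (n = n₀ + ν ξ):
  B: 3342 − 2(230.5) = 2881
  D: 658.6 − 1(230.5) = 428.1
  A: 0 + 2(230.5) = 461
  C: 958.1 (inert)

461 mol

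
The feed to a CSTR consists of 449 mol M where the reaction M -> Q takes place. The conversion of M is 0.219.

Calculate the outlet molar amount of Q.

98.3 mol

M reacted = 0.219 × 449 = 98.33 mol; ν_M = −1, so ξ = 98.33/1 = 98.33 mol.
Outlet amounts (n = n₀ + ν ξ):
  M: 449 − 1(98.33) = 350.7
  Q: 0 + 1(98.33) = 98.33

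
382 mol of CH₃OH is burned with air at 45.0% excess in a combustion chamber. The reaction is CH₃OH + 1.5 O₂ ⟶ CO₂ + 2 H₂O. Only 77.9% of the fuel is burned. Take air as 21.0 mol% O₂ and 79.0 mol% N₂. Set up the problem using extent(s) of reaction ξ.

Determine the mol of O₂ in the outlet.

384 mol

Stoichiometric O₂ = 1.5 × 382 = 573 mol; O₂ fed = 573 × 1.450 = 830.9 mol.
N₂ fed = 830.9 × 79/21 = 3126 mol.
Fuel reacted = 0.779 × 382 → ξ = 297.6 mol.
Outlet (n = n₀ + ν ξ):
  CH₃OH: 382 − 1(297.6) = 84.42
  O₂: 830.9 − 1.5(297.6) = 384.5
  N₂: 3126 (inert)
  CO₂: 0 + 1(297.6) = 297.6
  H₂O: 0 + 2(297.6) = 595.2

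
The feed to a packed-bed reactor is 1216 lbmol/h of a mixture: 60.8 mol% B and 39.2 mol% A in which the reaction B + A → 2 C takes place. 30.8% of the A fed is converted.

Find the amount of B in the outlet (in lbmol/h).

A reacted = 0.308 × 476.7 = 146.8 lbmol/h; ν_A = −1, so ξ = 146.8/1 = 146.8 lbmol/h.
Outlet amounts (n = n₀ + ν ξ):
  B: 739.3 − 1(146.8) = 592.5
  A: 476.7 − 1(146.8) = 329.9
  C: 0 + 2(146.8) = 293.6

593 lbmol/h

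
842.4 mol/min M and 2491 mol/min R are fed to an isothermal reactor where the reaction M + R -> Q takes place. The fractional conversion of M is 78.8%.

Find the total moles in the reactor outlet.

M reacted = 0.788 × 842.4 = 663.8 mol/min; ν_M = −1, so ξ = 663.8/1 = 663.8 mol/min.
Outlet amounts (n = n₀ + ν ξ):
  M: 842.4 − 1(663.8) = 178.6
  R: 2491 − 1(663.8) = 1827
  Q: 0 + 1(663.8) = 663.8
Total out = 178.6 + 1827 + 663.8 = 2670 mol/min.

2670 mol/min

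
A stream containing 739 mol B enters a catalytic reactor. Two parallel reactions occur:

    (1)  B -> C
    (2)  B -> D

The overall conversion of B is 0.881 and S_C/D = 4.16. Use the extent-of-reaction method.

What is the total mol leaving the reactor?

739 mol

Conversion of B: B consumed = 0.881 × 739 = 651.1 mol = 1ξ₁ + 1ξ₂.
Selectivity: 1ξ₁ / (1ξ₂) = 4.16 → ξ₁ = 4.16 ξ₂.
Substitute: (1·4.16 + 1) ξ₂ = 651.1 → ξ₂ = 126.2 mol, ξ₁ = 524.9 mol.
Outlet amounts (n = n₀ + Σ ν·ξ):
  B: 739 − 1(524.9) − 1(126.2) = 87.94
  C: 0 + 1(524.9) = 524.9
  D: 0 + 1(126.2) = 126.2
Total out = 87.94 + 524.9 + 126.2 = 739 mol.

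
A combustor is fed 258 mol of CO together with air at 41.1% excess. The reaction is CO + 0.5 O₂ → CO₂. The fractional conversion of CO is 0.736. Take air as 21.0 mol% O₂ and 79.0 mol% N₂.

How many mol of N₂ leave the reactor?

685 mol

Stoichiometric O₂ = 0.5 × 258 = 129 mol; O₂ fed = 129 × 1.411 = 182 mol.
N₂ fed = 182 × 79/21 = 684.7 mol.
Fuel reacted = 0.736 × 258 → ξ = 189.9 mol.
Outlet (n = n₀ + ν ξ):
  CO: 258 − 1(189.9) = 68.11
  O₂: 182 − 0.5(189.9) = 87.08
  N₂: 684.7 (inert)
  CO₂: 0 + 1(189.9) = 189.9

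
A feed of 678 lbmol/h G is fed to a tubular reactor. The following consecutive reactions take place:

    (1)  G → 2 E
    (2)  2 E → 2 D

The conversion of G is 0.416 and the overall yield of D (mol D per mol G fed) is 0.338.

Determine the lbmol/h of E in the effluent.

335 lbmol/h

Conversion of G: G consumed = 1ξ₁ = 0.416 × 678 → ξ₁ = 282 lbmol/h.
Yield of D: 2ξ₂ / 678 = 0.338 → ξ₂ = 114.6 lbmol/h.
Outlet amounts (n = n₀ + Σ ν·ξ):
  G: 678 − 1(282) = 396
  E: 0 + 2(282) − 2(114.6) = 334.9
  D: 0 + 2(114.6) = 229.2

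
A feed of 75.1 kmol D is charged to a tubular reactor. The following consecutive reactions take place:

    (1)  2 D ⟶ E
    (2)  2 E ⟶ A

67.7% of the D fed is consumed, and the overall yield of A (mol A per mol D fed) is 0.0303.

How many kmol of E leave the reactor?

20.9 kmol

Conversion of D: D consumed = 2ξ₁ = 0.677 × 75.1 → ξ₁ = 25.42 kmol.
Yield of A: 1ξ₂ / 75.1 = 0.0303 → ξ₂ = 2.276 kmol.
Outlet amounts (n = n₀ + Σ ν·ξ):
  D: 75.1 − 2(25.42) = 24.26
  E: 0 + 1(25.42) − 2(2.276) = 20.87
  A: 0 + 1(2.276) = 2.276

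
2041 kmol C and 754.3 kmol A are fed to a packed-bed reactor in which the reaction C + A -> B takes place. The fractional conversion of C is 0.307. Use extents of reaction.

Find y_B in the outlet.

C reacted = 0.307 × 2041 = 626.6 kmol; ν_C = −1, so ξ = 626.6/1 = 626.6 kmol.
Outlet amounts (n = n₀ + ν ξ):
  C: 2041 − 1(626.6) = 1414
  A: 754.3 − 1(626.6) = 127.7
  B: 0 + 1(626.6) = 626.6
Total out = 2169 kmol; y_B = 626.6 / 2169 = 0.2889.

0.289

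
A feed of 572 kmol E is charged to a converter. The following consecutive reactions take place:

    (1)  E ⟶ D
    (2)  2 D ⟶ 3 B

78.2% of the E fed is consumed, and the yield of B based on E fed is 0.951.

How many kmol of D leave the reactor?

Conversion of E: E consumed = 1ξ₁ = 0.782 × 572 → ξ₁ = 447.3 kmol.
Yield of B: 3ξ₂ / 572 = 0.951 → ξ₂ = 181.3 kmol.
Outlet amounts (n = n₀ + Σ ν·ξ):
  E: 572 − 1(447.3) = 124.7
  D: 0 + 1(447.3) − 2(181.3) = 84.66
  B: 0 + 3(181.3) = 544

84.7 kmol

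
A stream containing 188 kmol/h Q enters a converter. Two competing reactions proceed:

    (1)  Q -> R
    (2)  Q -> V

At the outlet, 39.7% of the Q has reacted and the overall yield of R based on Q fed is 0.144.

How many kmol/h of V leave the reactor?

47.6 kmol/h

Yield of R: 1ξ₁ / 188 = 0.144 → ξ₁ = 27.07 kmol/h.
Conversion of Q: 1ξ₁ + 1ξ₂ = 0.397 × 188 = 74.64 → ξ₂ = 47.56 kmol/h.
Outlet amounts (n = n₀ + Σ ν·ξ):
  Q: 188 − 1(27.07) − 1(47.56) = 113.4
  R: 0 + 1(27.07) = 27.07
  V: 0 + 1(47.56) = 47.56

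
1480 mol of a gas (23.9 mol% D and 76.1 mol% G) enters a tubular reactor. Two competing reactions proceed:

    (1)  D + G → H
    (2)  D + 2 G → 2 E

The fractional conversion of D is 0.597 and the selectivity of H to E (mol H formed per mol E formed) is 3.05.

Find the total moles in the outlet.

1270 mol

Conversion of D: D consumed = 0.597 × 353.7 = 211.2 mol = 1ξ₁ + 1ξ₂.
Selectivity: 1ξ₁ / (2ξ₂) = 3.05 → ξ₁ = 6.1 ξ₂.
Substitute: (1·6.1 + 1) ξ₂ = 211.2 → ξ₂ = 29.74 mol, ξ₁ = 181.4 mol.
Outlet amounts (n = n₀ + Σ ν·ξ):
  D: 353.7 − 1(181.4) − 1(29.74) = 142.5
  G: 1126 − 1(181.4) − 2(29.74) = 885.4
  H: 0 + 1(181.4) = 181.4
  E: 0 + 2(29.74) = 59.48
Total out = 142.5 + 885.4 + 181.4 + 59.48 = 1269 mol.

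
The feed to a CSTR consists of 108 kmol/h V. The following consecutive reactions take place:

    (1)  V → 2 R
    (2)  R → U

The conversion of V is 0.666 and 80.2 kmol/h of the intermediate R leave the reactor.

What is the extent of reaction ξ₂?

Conversion of V: V consumed = 1ξ₁ = 0.666 × 108 → ξ₁ = 71.93 kmol/h.
R balance: n_R = 0 + 2ξ₁ − 1ξ₂ = 80.2 → ξ₂ = (2·71.93 − 80.2)/1 = 63.66 kmol/h.
Outlet amounts (n = n₀ + Σ ν·ξ):
  V: 108 − 1(71.93) = 36.07
  R: 0 + 2(71.93) − 1(63.66) = 80.2
  U: 0 + 1(63.66) = 63.66

ξ₂ = 63.7 kmol/h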